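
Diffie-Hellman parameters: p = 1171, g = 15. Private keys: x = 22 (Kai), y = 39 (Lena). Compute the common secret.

Kai sends A = g^x mod p = 15^22 mod 1171.
15^1 ≡ 15 (mod 1171)
15^2 = (15^1)^2 ≡ 15^2 = 225 ≡ 225 (mod 1171)
15^4 = (15^2)^2 ≡ 225^2 = 50625 ≡ 272 (mod 1171)
15^8 = (15^4)^2 ≡ 272^2 = 73984 ≡ 211 (mod 1171)
15^16 = (15^8)^2 ≡ 211^2 = 44521 ≡ 23 (mod 1171)
15^22 = 15^16 · 15^4 · 15^2 ≡ 23 · 272 · 225 ≡ 58 (mod 1171).
So A = 58. Lena then computes K = A^y mod p = 58^39 mod 1171.
58^1 ≡ 58 (mod 1171)
58^2 = (58^1)^2 ≡ 58^2 = 3364 ≡ 1022 (mod 1171)
58^4 = (58^2)^2 ≡ 1022^2 = 1044484 ≡ 1123 (mod 1171)
58^8 = (58^4)^2 ≡ 1123^2 = 1261129 ≡ 1133 (mod 1171)
58^16 = (58^8)^2 ≡ 1133^2 = 1283689 ≡ 273 (mod 1171)
58^32 = (58^16)^2 ≡ 273^2 = 74529 ≡ 756 (mod 1171)
58^39 = 58^32 · 58^4 · 58^2 · 58^1 ≡ 756 · 1123 · 1022 · 58 ≡ 70 (mod 1171).

70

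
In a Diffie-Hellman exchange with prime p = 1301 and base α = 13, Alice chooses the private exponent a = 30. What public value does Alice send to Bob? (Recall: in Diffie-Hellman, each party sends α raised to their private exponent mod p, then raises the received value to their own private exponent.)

314

Public value = 13^30 mod 1301.
13^1 ≡ 13 (mod 1301)
13^2 = (13^1)^2 ≡ 13^2 = 169 ≡ 169 (mod 1301)
13^4 = (13^2)^2 ≡ 169^2 = 28561 ≡ 1240 (mod 1301)
13^8 = (13^4)^2 ≡ 1240^2 = 1537600 ≡ 1119 (mod 1301)
13^16 = (13^8)^2 ≡ 1119^2 = 1252161 ≡ 599 (mod 1301)
13^30 = 13^16 · 13^8 · 13^4 · 13^2 ≡ 599 · 1119 · 1240 · 169 ≡ 314 (mod 1301).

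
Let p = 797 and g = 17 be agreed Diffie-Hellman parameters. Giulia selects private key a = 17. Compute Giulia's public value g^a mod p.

Public value = 17^17 mod 797.
17^1 ≡ 17 (mod 797)
17^2 = (17^1)^2 ≡ 17^2 = 289 ≡ 289 (mod 797)
17^4 = (17^2)^2 ≡ 289^2 = 83521 ≡ 633 (mod 797)
17^8 = (17^4)^2 ≡ 633^2 = 400689 ≡ 595 (mod 797)
17^16 = (17^8)^2 ≡ 595^2 = 354025 ≡ 157 (mod 797)
17^17 = 17^16 · 17^1 ≡ 157 · 17 ≡ 278 (mod 797).

278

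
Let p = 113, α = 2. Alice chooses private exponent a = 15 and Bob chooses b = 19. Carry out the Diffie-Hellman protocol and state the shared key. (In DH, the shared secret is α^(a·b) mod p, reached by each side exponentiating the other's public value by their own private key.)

Alice sends A = α^a mod p = 2^15 mod 113.
2^1 ≡ 2 (mod 113)
2^2 = (2^1)^2 ≡ 2^2 = 4 ≡ 4 (mod 113)
2^4 = (2^2)^2 ≡ 4^2 = 16 ≡ 16 (mod 113)
2^8 = (2^4)^2 ≡ 16^2 = 256 ≡ 30 (mod 113)
2^15 = 2^8 · 2^4 · 2^2 · 2^1 ≡ 30 · 16 · 4 · 2 ≡ 111 (mod 113).
So A = 111. Bob then computes K = A^b mod p = 111^19 mod 113.
111^1 ≡ 111 (mod 113)
111^2 = (111^1)^2 ≡ 111^2 = 12321 ≡ 4 (mod 113)
111^4 = (111^2)^2 ≡ 4^2 = 16 ≡ 16 (mod 113)
111^8 = (111^4)^2 ≡ 16^2 = 256 ≡ 30 (mod 113)
111^16 = (111^8)^2 ≡ 30^2 = 900 ≡ 109 (mod 113)
111^19 = 111^16 · 111^2 · 111^1 ≡ 109 · 4 · 111 ≡ 32 (mod 113).

32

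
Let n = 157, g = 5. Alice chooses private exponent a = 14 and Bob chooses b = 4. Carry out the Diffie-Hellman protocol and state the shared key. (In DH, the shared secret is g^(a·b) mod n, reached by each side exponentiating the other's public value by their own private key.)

Alice sends A = g^a mod n = 5^14 mod 157.
5^1 ≡ 5 (mod 157)
5^2 = (5^1)^2 ≡ 5^2 = 25 ≡ 25 (mod 157)
5^4 = (5^2)^2 ≡ 25^2 = 625 ≡ 154 (mod 157)
5^8 = (5^4)^2 ≡ 154^2 = 23716 ≡ 9 (mod 157)
5^14 = 5^8 · 5^4 · 5^2 ≡ 9 · 154 · 25 ≡ 110 (mod 157).
So A = 110. Bob then computes K = A^b mod n = 110^4 mod 157.
110^1 ≡ 110 (mod 157)
110^2 = (110^1)^2 ≡ 110^2 = 12100 ≡ 11 (mod 157)
110^4 = (110^2)^2 ≡ 11^2 = 121 ≡ 121 (mod 157)

121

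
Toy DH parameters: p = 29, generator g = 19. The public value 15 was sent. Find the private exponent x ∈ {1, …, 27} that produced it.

3

Try successive powers of 19 modulo 29:
19^1 ≡ 19
19^2 ≡ 13
19^3 ≡ 15
Found: x = 3.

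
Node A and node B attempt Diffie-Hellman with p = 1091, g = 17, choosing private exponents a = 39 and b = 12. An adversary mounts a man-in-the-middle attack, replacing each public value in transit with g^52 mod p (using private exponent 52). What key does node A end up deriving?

262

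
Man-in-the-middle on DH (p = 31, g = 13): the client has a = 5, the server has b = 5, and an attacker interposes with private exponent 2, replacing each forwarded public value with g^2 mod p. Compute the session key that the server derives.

5

The server receives an attacker's public value M = 13^2 mod 31 instead of the honest one.
13^1 ≡ 13 (mod 31)
13^2 = (13^1)^2 ≡ 13^2 = 169 ≡ 14 (mod 31)
So M = 14. The server computes K = M^5 mod 31.
14^1 ≡ 14 (mod 31)
14^2 = (14^1)^2 ≡ 14^2 = 196 ≡ 10 (mod 31)
14^4 = (14^2)^2 ≡ 10^2 = 100 ≡ 7 (mod 31)
14^5 = 14^4 · 14^1 ≡ 7 · 14 ≡ 5 (mod 31).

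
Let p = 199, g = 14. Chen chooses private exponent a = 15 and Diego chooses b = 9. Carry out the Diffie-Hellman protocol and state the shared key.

125

Diego sends B = g^b mod p = 14^9 mod 199.
14^1 ≡ 14 (mod 199)
14^2 = (14^1)^2 ≡ 14^2 = 196 ≡ 196 (mod 199)
14^4 = (14^2)^2 ≡ 196^2 = 38416 ≡ 9 (mod 199)
14^8 = (14^4)^2 ≡ 9^2 = 81 ≡ 81 (mod 199)
14^9 = 14^8 · 14^1 ≡ 81 · 14 ≡ 139 (mod 199).
So B = 139. Chen then computes K = B^a mod p = 139^15 mod 199.
139^1 ≡ 139 (mod 199)
139^2 = (139^1)^2 ≡ 139^2 = 19321 ≡ 18 (mod 199)
139^4 = (139^2)^2 ≡ 18^2 = 324 ≡ 125 (mod 199)
139^8 = (139^4)^2 ≡ 125^2 = 15625 ≡ 103 (mod 199)
139^15 = 139^8 · 139^4 · 139^2 · 139^1 ≡ 103 · 125 · 18 · 139 ≡ 125 (mod 199).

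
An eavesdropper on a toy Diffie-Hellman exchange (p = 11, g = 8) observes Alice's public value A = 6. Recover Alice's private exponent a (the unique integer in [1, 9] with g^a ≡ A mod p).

Try successive powers of 8 modulo 11:
8^1 ≡ 8
8^2 ≡ 9
8^3 ≡ 6
Found: a = 3.

3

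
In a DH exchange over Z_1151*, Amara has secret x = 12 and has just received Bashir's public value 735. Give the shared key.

541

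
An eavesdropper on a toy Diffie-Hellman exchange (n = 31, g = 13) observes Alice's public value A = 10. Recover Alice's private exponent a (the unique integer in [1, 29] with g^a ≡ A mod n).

Try successive powers of 13 modulo 31:
13^1 ≡ 13
13^2 ≡ 14
13^3 ≡ 27
13^4 ≡ 10
Found: a = 4.

4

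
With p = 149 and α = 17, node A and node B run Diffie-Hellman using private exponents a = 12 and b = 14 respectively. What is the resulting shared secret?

88

Node B sends B = α^b mod p = 17^14 mod 149.
17^1 ≡ 17 (mod 149)
17^2 = (17^1)^2 ≡ 17^2 = 289 ≡ 140 (mod 149)
17^4 = (17^2)^2 ≡ 140^2 = 19600 ≡ 81 (mod 149)
17^8 = (17^4)^2 ≡ 81^2 = 6561 ≡ 5 (mod 149)
17^14 = 17^8 · 17^4 · 17^2 ≡ 5 · 81 · 140 ≡ 80 (mod 149).
So B = 80. Node A then computes K = B^a mod p = 80^12 mod 149.
80^1 ≡ 80 (mod 149)
80^2 = (80^1)^2 ≡ 80^2 = 6400 ≡ 142 (mod 149)
80^4 = (80^2)^2 ≡ 142^2 = 20164 ≡ 49 (mod 149)
80^8 = (80^4)^2 ≡ 49^2 = 2401 ≡ 17 (mod 149)
80^12 = 80^8 · 80^4 ≡ 17 · 49 ≡ 88 (mod 149).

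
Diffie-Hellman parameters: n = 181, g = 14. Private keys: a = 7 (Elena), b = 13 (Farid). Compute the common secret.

14

Elena sends A = g^a mod n = 14^7 mod 181.
14^1 ≡ 14 (mod 181)
14^2 = (14^1)^2 ≡ 14^2 = 196 ≡ 15 (mod 181)
14^4 = (14^2)^2 ≡ 15^2 = 225 ≡ 44 (mod 181)
14^7 = 14^4 · 14^2 · 14^1 ≡ 44 · 15 · 14 ≡ 9 (mod 181).
So A = 9. Farid then computes K = A^b mod n = 9^13 mod 181.
9^1 ≡ 9 (mod 181)
9^2 = (9^1)^2 ≡ 9^2 = 81 ≡ 81 (mod 181)
9^4 = (9^2)^2 ≡ 81^2 = 6561 ≡ 45 (mod 181)
9^8 = (9^4)^2 ≡ 45^2 = 2025 ≡ 34 (mod 181)
9^13 = 9^8 · 9^4 · 9^1 ≡ 34 · 45 · 9 ≡ 14 (mod 181).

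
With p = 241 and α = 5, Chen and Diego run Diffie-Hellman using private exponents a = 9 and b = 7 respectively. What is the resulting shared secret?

Diego sends B = α^b mod p = 5^7 mod 241.
5^1 ≡ 5 (mod 241)
5^2 = (5^1)^2 ≡ 5^2 = 25 ≡ 25 (mod 241)
5^4 = (5^2)^2 ≡ 25^2 = 625 ≡ 143 (mod 241)
5^7 = 5^4 · 5^2 · 5^1 ≡ 143 · 25 · 5 ≡ 41 (mod 241).
So B = 41. Chen then computes K = B^a mod p = 41^9 mod 241.
41^1 ≡ 41 (mod 241)
41^2 = (41^1)^2 ≡ 41^2 = 1681 ≡ 235 (mod 241)
41^4 = (41^2)^2 ≡ 235^2 = 55225 ≡ 36 (mod 241)
41^8 = (41^4)^2 ≡ 36^2 = 1296 ≡ 91 (mod 241)
41^9 = 41^8 · 41^1 ≡ 91 · 41 ≡ 116 (mod 241).

116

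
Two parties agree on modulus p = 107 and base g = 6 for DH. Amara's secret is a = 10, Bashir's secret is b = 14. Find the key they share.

Bashir sends B = g^b mod p = 6^14 mod 107.
6^1 ≡ 6 (mod 107)
6^2 = (6^1)^2 ≡ 6^2 = 36 ≡ 36 (mod 107)
6^4 = (6^2)^2 ≡ 36^2 = 1296 ≡ 12 (mod 107)
6^8 = (6^4)^2 ≡ 12^2 = 144 ≡ 37 (mod 107)
6^14 = 6^8 · 6^4 · 6^2 ≡ 37 · 12 · 36 ≡ 41 (mod 107).
So B = 41. Amara then computes K = B^a mod p = 41^10 mod 107.
41^1 ≡ 41 (mod 107)
41^2 = (41^1)^2 ≡ 41^2 = 1681 ≡ 76 (mod 107)
41^4 = (41^2)^2 ≡ 76^2 = 5776 ≡ 105 (mod 107)
41^8 = (41^4)^2 ≡ 105^2 = 11025 ≡ 4 (mod 107)
41^10 = 41^8 · 41^2 ≡ 4 · 76 ≡ 90 (mod 107).

90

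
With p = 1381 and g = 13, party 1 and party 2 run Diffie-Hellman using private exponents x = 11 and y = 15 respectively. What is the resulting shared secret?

941

Party 2 sends B = g^y mod p = 13^15 mod 1381.
13^1 ≡ 13 (mod 1381)
13^2 = (13^1)^2 ≡ 13^2 = 169 ≡ 169 (mod 1381)
13^4 = (13^2)^2 ≡ 169^2 = 28561 ≡ 941 (mod 1381)
13^8 = (13^4)^2 ≡ 941^2 = 885481 ≡ 260 (mod 1381)
13^15 = 13^8 · 13^4 · 13^2 · 13^1 ≡ 260 · 941 · 169 · 13 ≡ 1057 (mod 1381).
So B = 1057. Party 1 then computes K = B^x mod p = 1057^11 mod 1381.
1057^1 ≡ 1057 (mod 1381)
1057^2 = (1057^1)^2 ≡ 1057^2 = 1117249 ≡ 20 (mod 1381)
1057^4 = (1057^2)^2 ≡ 20^2 = 400 ≡ 400 (mod 1381)
1057^8 = (1057^4)^2 ≡ 400^2 = 160000 ≡ 1185 (mod 1381)
1057^11 = 1057^8 · 1057^2 · 1057^1 ≡ 1185 · 20 · 1057 ≡ 941 (mod 1381).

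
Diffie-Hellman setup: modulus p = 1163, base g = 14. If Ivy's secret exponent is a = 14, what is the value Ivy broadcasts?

Public value = 14^14 mod 1163.
14^1 ≡ 14 (mod 1163)
14^2 = (14^1)^2 ≡ 14^2 = 196 ≡ 196 (mod 1163)
14^4 = (14^2)^2 ≡ 196^2 = 38416 ≡ 37 (mod 1163)
14^8 = (14^4)^2 ≡ 37^2 = 1369 ≡ 206 (mod 1163)
14^14 = 14^8 · 14^4 · 14^2 ≡ 206 · 37 · 196 ≡ 620 (mod 1163).

620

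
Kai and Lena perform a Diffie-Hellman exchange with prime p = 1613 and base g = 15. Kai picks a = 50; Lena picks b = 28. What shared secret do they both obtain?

87

Lena sends B = g^b mod p = 15^28 mod 1613.
15^1 ≡ 15 (mod 1613)
15^2 = (15^1)^2 ≡ 15^2 = 225 ≡ 225 (mod 1613)
15^4 = (15^2)^2 ≡ 225^2 = 50625 ≡ 622 (mod 1613)
15^8 = (15^4)^2 ≡ 622^2 = 386884 ≡ 1377 (mod 1613)
15^16 = (15^8)^2 ≡ 1377^2 = 1896129 ≡ 854 (mod 1613)
15^28 = 15^16 · 15^8 · 15^4 ≡ 854 · 1377 · 622 ≡ 379 (mod 1613).
So B = 379. Kai then computes K = B^a mod p = 379^50 mod 1613.
379^1 ≡ 379 (mod 1613)
379^2 = (379^1)^2 ≡ 379^2 = 143641 ≡ 84 (mod 1613)
379^4 = (379^2)^2 ≡ 84^2 = 7056 ≡ 604 (mod 1613)
379^8 = (379^4)^2 ≡ 604^2 = 364816 ≡ 278 (mod 1613)
379^16 = (379^8)^2 ≡ 278^2 = 77284 ≡ 1473 (mod 1613)
379^32 = (379^16)^2 ≡ 1473^2 = 2169729 ≡ 244 (mod 1613)
379^50 = 379^32 · 379^16 · 379^2 ≡ 244 · 1473 · 84 ≡ 87 (mod 1613).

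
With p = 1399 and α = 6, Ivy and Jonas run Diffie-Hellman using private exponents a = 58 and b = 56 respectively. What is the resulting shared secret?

Ivy sends A = α^a mod p = 6^58 mod 1399.
6^1 ≡ 6 (mod 1399)
6^2 = (6^1)^2 ≡ 6^2 = 36 ≡ 36 (mod 1399)
6^4 = (6^2)^2 ≡ 36^2 = 1296 ≡ 1296 (mod 1399)
6^8 = (6^4)^2 ≡ 1296^2 = 1679616 ≡ 816 (mod 1399)
6^16 = (6^8)^2 ≡ 816^2 = 665856 ≡ 1331 (mod 1399)
6^32 = (6^16)^2 ≡ 1331^2 = 1771561 ≡ 427 (mod 1399)
6^58 = 6^32 · 6^16 · 6^8 · 6^2 ≡ 427 · 1331 · 816 · 36 ≡ 370 (mod 1399).
So A = 370. Jonas then computes K = A^b mod p = 370^56 mod 1399.
370^1 ≡ 370 (mod 1399)
370^2 = (370^1)^2 ≡ 370^2 = 136900 ≡ 1197 (mod 1399)
370^4 = (370^2)^2 ≡ 1197^2 = 1432809 ≡ 233 (mod 1399)
370^8 = (370^4)^2 ≡ 233^2 = 54289 ≡ 1127 (mod 1399)
370^16 = (370^8)^2 ≡ 1127^2 = 1270129 ≡ 1236 (mod 1399)
370^32 = (370^16)^2 ≡ 1236^2 = 1527696 ≡ 1387 (mod 1399)
370^56 = 370^32 · 370^16 · 370^8 ≡ 1387 · 1236 · 1127 ≡ 987 (mod 1399).

987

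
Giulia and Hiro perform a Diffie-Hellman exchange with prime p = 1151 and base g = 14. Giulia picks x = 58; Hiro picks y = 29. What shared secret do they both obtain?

118

Giulia sends A = g^x mod p = 14^58 mod 1151.
14^1 ≡ 14 (mod 1151)
14^2 = (14^1)^2 ≡ 14^2 = 196 ≡ 196 (mod 1151)
14^4 = (14^2)^2 ≡ 196^2 = 38416 ≡ 433 (mod 1151)
14^8 = (14^4)^2 ≡ 433^2 = 187489 ≡ 1027 (mod 1151)
14^16 = (14^8)^2 ≡ 1027^2 = 1054729 ≡ 413 (mod 1151)
14^32 = (14^16)^2 ≡ 413^2 = 170569 ≡ 221 (mod 1151)
14^58 = 14^32 · 14^16 · 14^8 · 14^2 ≡ 221 · 413 · 1027 · 196 ≡ 288 (mod 1151).
So A = 288. Hiro then computes K = A^y mod p = 288^29 mod 1151.
288^1 ≡ 288 (mod 1151)
288^2 = (288^1)^2 ≡ 288^2 = 82944 ≡ 72 (mod 1151)
288^4 = (288^2)^2 ≡ 72^2 = 5184 ≡ 580 (mod 1151)
288^8 = (288^4)^2 ≡ 580^2 = 336400 ≡ 308 (mod 1151)
288^16 = (288^8)^2 ≡ 308^2 = 94864 ≡ 482 (mod 1151)
288^29 = 288^16 · 288^8 · 288^4 · 288^1 ≡ 482 · 308 · 580 · 288 ≡ 118 (mod 1151).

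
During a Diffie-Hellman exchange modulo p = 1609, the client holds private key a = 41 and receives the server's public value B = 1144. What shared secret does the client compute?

Shared key K = 1144^41 mod 1609.
1144^1 ≡ 1144 (mod 1609)
1144^2 = (1144^1)^2 ≡ 1144^2 = 1308736 ≡ 619 (mod 1609)
1144^4 = (1144^2)^2 ≡ 619^2 = 383161 ≡ 219 (mod 1609)
1144^8 = (1144^4)^2 ≡ 219^2 = 47961 ≡ 1300 (mod 1609)
1144^16 = (1144^8)^2 ≡ 1300^2 = 1690000 ≡ 550 (mod 1609)
1144^32 = (1144^16)^2 ≡ 550^2 = 302500 ≡ 8 (mod 1609)
1144^41 = 1144^32 · 1144^8 · 1144^1 ≡ 8 · 1300 · 1144 ≡ 654 (mod 1609).

654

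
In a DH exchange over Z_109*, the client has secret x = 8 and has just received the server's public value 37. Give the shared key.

7

Shared key K = 37^8 mod 109.
37^1 ≡ 37 (mod 109)
37^2 = (37^1)^2 ≡ 37^2 = 1369 ≡ 61 (mod 109)
37^4 = (37^2)^2 ≡ 61^2 = 3721 ≡ 15 (mod 109)
37^8 = (37^4)^2 ≡ 15^2 = 225 ≡ 7 (mod 109)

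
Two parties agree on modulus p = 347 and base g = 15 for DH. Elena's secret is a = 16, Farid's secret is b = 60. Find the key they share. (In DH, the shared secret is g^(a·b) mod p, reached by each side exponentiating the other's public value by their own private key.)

325

Farid sends B = g^b mod p = 15^60 mod 347.
15^1 ≡ 15 (mod 347)
15^2 = (15^1)^2 ≡ 15^2 = 225 ≡ 225 (mod 347)
15^4 = (15^2)^2 ≡ 225^2 = 50625 ≡ 310 (mod 347)
15^8 = (15^4)^2 ≡ 310^2 = 96100 ≡ 328 (mod 347)
15^16 = (15^8)^2 ≡ 328^2 = 107584 ≡ 14 (mod 347)
15^32 = (15^16)^2 ≡ 14^2 = 196 ≡ 196 (mod 347)
15^60 = 15^32 · 15^16 · 15^8 · 15^4 ≡ 196 · 14 · 328 · 310 ≡ 59 (mod 347).
So B = 59. Elena then computes K = B^a mod p = 59^16 mod 347.
59^1 ≡ 59 (mod 347)
59^2 = (59^1)^2 ≡ 59^2 = 3481 ≡ 11 (mod 347)
59^4 = (59^2)^2 ≡ 11^2 = 121 ≡ 121 (mod 347)
59^8 = (59^4)^2 ≡ 121^2 = 14641 ≡ 67 (mod 347)
59^16 = (59^8)^2 ≡ 67^2 = 4489 ≡ 325 (mod 347)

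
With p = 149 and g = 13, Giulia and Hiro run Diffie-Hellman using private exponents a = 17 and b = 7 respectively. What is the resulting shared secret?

48

Giulia sends A = g^a mod p = 13^17 mod 149.
13^1 ≡ 13 (mod 149)
13^2 = (13^1)^2 ≡ 13^2 = 169 ≡ 20 (mod 149)
13^4 = (13^2)^2 ≡ 20^2 = 400 ≡ 102 (mod 149)
13^8 = (13^4)^2 ≡ 102^2 = 10404 ≡ 123 (mod 149)
13^16 = (13^8)^2 ≡ 123^2 = 15129 ≡ 80 (mod 149)
13^17 = 13^16 · 13^1 ≡ 80 · 13 ≡ 146 (mod 149).
So A = 146. Hiro then computes K = A^b mod p = 146^7 mod 149.
146^1 ≡ 146 (mod 149)
146^2 = (146^1)^2 ≡ 146^2 = 21316 ≡ 9 (mod 149)
146^4 = (146^2)^2 ≡ 9^2 = 81 ≡ 81 (mod 149)
146^7 = 146^4 · 146^2 · 146^1 ≡ 81 · 9 · 146 ≡ 48 (mod 149).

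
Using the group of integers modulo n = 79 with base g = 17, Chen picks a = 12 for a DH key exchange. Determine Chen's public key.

65

Public value = 17^12 (mod 79).
17^1 ≡ 17 (mod 79)
17^2 = (17^1)^2 ≡ 17^2 = 289 ≡ 52 (mod 79)
17^4 = (17^2)^2 ≡ 52^2 = 2704 ≡ 18 (mod 79)
17^8 = (17^4)^2 ≡ 18^2 = 324 ≡ 8 (mod 79)
17^12 = 17^8 · 17^4 ≡ 8 · 18 ≡ 65 (mod 79).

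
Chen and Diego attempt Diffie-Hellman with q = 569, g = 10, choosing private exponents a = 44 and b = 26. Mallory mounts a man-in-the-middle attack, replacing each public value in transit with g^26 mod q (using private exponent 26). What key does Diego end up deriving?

364

Diego receives Mallory's public value M = 10^26 mod 569 instead of the honest one.
10^1 ≡ 10 (mod 569)
10^2 = (10^1)^2 ≡ 10^2 = 100 ≡ 100 (mod 569)
10^4 = (10^2)^2 ≡ 100^2 = 10000 ≡ 327 (mod 569)
10^8 = (10^4)^2 ≡ 327^2 = 106929 ≡ 526 (mod 569)
10^16 = (10^8)^2 ≡ 526^2 = 276676 ≡ 142 (mod 569)
10^26 = 10^16 · 10^8 · 10^2 ≡ 142 · 526 · 100 ≡ 506 (mod 569).
So M = 506. Diego computes K = M^26 mod 569.
506^1 ≡ 506 (mod 569)
506^2 = (506^1)^2 ≡ 506^2 = 256036 ≡ 555 (mod 569)
506^4 = (506^2)^2 ≡ 555^2 = 308025 ≡ 196 (mod 569)
506^8 = (506^4)^2 ≡ 196^2 = 38416 ≡ 293 (mod 569)
506^16 = (506^8)^2 ≡ 293^2 = 85849 ≡ 499 (mod 569)
506^26 = 506^16 · 506^8 · 506^2 ≡ 499 · 293 · 555 ≡ 364 (mod 569).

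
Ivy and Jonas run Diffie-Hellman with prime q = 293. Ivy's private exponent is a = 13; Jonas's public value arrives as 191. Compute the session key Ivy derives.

Shared key K = 191^13 mod 293.
191^1 ≡ 191 (mod 293)
191^2 = (191^1)^2 ≡ 191^2 = 36481 ≡ 149 (mod 293)
191^4 = (191^2)^2 ≡ 149^2 = 22201 ≡ 226 (mod 293)
191^8 = (191^4)^2 ≡ 226^2 = 51076 ≡ 94 (mod 293)
191^13 = 191^8 · 191^4 · 191^1 ≡ 94 · 226 · 191 ≡ 140 (mod 293).

140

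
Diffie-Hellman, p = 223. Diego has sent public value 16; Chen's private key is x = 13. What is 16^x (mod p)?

Shared key K = 16^13 mod 223.
16^1 ≡ 16 (mod 223)
16^2 = (16^1)^2 ≡ 16^2 = 256 ≡ 33 (mod 223)
16^4 = (16^2)^2 ≡ 33^2 = 1089 ≡ 197 (mod 223)
16^8 = (16^4)^2 ≡ 197^2 = 38809 ≡ 7 (mod 223)
16^13 = 16^8 · 16^4 · 16^1 ≡ 7 · 197 · 16 ≡ 210 (mod 223).

210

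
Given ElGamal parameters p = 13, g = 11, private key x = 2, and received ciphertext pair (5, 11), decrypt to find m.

Shared mask s = c₁^x mod p = 5^2 mod 13.
5^1 ≡ 5 (mod 13)
5^2 = (5^1)^2 ≡ 5^2 = 25 ≡ 12 (mod 13)
So s = 12; s⁻¹ ≡ 12 (mod 13).
m = c₂ · s⁻¹ mod 13 = 11 · 12 mod 13 = 2.

2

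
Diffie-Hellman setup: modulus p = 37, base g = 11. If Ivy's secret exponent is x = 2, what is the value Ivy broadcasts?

Public value = 11^2 (mod 37).
11^1 ≡ 11 (mod 37)
11^2 = (11^1)^2 ≡ 11^2 = 121 ≡ 10 (mod 37)

10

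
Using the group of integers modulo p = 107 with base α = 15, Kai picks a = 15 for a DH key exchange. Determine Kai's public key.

Public value = 15^15 mod 107.
15^1 ≡ 15 (mod 107)
15^2 = (15^1)^2 ≡ 15^2 = 225 ≡ 11 (mod 107)
15^4 = (15^2)^2 ≡ 11^2 = 121 ≡ 14 (mod 107)
15^8 = (15^4)^2 ≡ 14^2 = 196 ≡ 89 (mod 107)
15^15 = 15^8 · 15^4 · 15^2 · 15^1 ≡ 89 · 14 · 11 · 15 ≡ 43 (mod 107).

43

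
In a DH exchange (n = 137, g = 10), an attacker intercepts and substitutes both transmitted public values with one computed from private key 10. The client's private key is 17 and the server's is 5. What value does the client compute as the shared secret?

The client receives an attacker's public value M = 10^10 mod 137 instead of the honest one.
10^1 ≡ 10 (mod 137)
10^2 = (10^1)^2 ≡ 10^2 = 100 ≡ 100 (mod 137)
10^4 = (10^2)^2 ≡ 100^2 = 10000 ≡ 136 (mod 137)
10^8 = (10^4)^2 ≡ 136^2 = 18496 ≡ 1 (mod 137)
10^10 = 10^8 · 10^2 ≡ 1 · 100 ≡ 100 (mod 137).
So M = 100. The client computes K = M^17 mod 137.
100^1 ≡ 100 (mod 137)
100^2 = (100^1)^2 ≡ 100^2 = 10000 ≡ 136 (mod 137)
100^4 = (100^2)^2 ≡ 136^2 = 18496 ≡ 1 (mod 137)
100^8 = (100^4)^2 ≡ 1^2 = 1 ≡ 1 (mod 137)
100^16 = (100^8)^2 ≡ 1^2 = 1 ≡ 1 (mod 137)
100^17 = 100^16 · 100^1 ≡ 1 · 100 ≡ 100 (mod 137).

100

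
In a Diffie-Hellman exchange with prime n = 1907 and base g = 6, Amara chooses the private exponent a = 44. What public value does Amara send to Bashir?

1725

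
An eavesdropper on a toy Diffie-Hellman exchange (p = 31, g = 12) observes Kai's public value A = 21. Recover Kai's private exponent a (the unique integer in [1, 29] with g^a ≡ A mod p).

11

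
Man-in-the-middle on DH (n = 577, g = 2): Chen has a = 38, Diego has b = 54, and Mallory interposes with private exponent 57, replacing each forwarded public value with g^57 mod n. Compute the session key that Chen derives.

64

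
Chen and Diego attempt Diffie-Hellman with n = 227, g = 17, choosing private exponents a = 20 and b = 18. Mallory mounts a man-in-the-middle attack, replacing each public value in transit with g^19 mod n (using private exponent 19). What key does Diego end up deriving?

81

Diego receives Mallory's public value M = 17^19 mod 227 instead of the honest one.
17^1 ≡ 17 (mod 227)
17^2 = (17^1)^2 ≡ 17^2 = 289 ≡ 62 (mod 227)
17^4 = (17^2)^2 ≡ 62^2 = 3844 ≡ 212 (mod 227)
17^8 = (17^4)^2 ≡ 212^2 = 44944 ≡ 225 (mod 227)
17^16 = (17^8)^2 ≡ 225^2 = 50625 ≡ 4 (mod 227)
17^19 = 17^16 · 17^2 · 17^1 ≡ 4 · 62 · 17 ≡ 130 (mod 227).
So M = 130. Diego computes K = M^18 mod 227.
130^1 ≡ 130 (mod 227)
130^2 = (130^1)^2 ≡ 130^2 = 16900 ≡ 102 (mod 227)
130^4 = (130^2)^2 ≡ 102^2 = 10404 ≡ 189 (mod 227)
130^8 = (130^4)^2 ≡ 189^2 = 35721 ≡ 82 (mod 227)
130^16 = (130^8)^2 ≡ 82^2 = 6724 ≡ 141 (mod 227)
130^18 = 130^16 · 130^2 ≡ 141 · 102 ≡ 81 (mod 227).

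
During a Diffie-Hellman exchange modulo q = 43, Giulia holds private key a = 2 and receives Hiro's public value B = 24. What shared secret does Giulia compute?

Shared key K = 24^2 mod 43.
24^1 ≡ 24 (mod 43)
24^2 = (24^1)^2 ≡ 24^2 = 576 ≡ 17 (mod 43)

17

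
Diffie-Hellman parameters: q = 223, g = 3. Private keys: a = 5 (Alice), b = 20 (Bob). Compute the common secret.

202

Alice sends A = g^a mod q = 3^5 mod 223.
3^1 ≡ 3 (mod 223)
3^2 = (3^1)^2 ≡ 3^2 = 9 ≡ 9 (mod 223)
3^4 = (3^2)^2 ≡ 9^2 = 81 ≡ 81 (mod 223)
3^5 = 3^4 · 3^1 ≡ 81 · 3 ≡ 20 (mod 223).
So A = 20. Bob then computes K = A^b mod q = 20^20 mod 223.
20^1 ≡ 20 (mod 223)
20^2 = (20^1)^2 ≡ 20^2 = 400 ≡ 177 (mod 223)
20^4 = (20^2)^2 ≡ 177^2 = 31329 ≡ 109 (mod 223)
20^8 = (20^4)^2 ≡ 109^2 = 11881 ≡ 62 (mod 223)
20^16 = (20^8)^2 ≡ 62^2 = 3844 ≡ 53 (mod 223)
20^20 = 20^16 · 20^4 ≡ 53 · 109 ≡ 202 (mod 223).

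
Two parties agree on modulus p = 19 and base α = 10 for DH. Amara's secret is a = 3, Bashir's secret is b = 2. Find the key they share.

Amara sends A = α^a mod p = 10^3 mod 19.
10^1 ≡ 10 (mod 19)
10^2 = (10^1)^2 ≡ 10^2 = 100 ≡ 5 (mod 19)
10^3 = 10^2 · 10^1 ≡ 5 · 10 ≡ 12 (mod 19).
So A = 12. Bashir then computes K = A^b mod p = 12^2 mod 19.
12^1 ≡ 12 (mod 19)
12^2 = (12^1)^2 ≡ 12^2 = 144 ≡ 11 (mod 19)

11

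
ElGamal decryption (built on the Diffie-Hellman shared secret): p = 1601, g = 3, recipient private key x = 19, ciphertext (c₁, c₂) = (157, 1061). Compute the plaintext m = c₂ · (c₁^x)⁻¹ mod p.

136

Shared mask s = c₁^x mod p = 157^19 mod 1601.
157^1 ≡ 157 (mod 1601)
157^2 = (157^1)^2 ≡ 157^2 = 24649 ≡ 634 (mod 1601)
157^4 = (157^2)^2 ≡ 634^2 = 401956 ≡ 105 (mod 1601)
157^8 = (157^4)^2 ≡ 105^2 = 11025 ≡ 1419 (mod 1601)
157^16 = (157^8)^2 ≡ 1419^2 = 2013561 ≡ 1104 (mod 1601)
157^19 = 157^16 · 157^2 · 157^1 ≡ 1104 · 634 · 157 ≡ 514 (mod 1601).
So s = 514; s⁻¹ ≡ 1411 (mod 1601).
m = c₂ · s⁻¹ mod 1601 = 1061 · 1411 mod 1601 = 136.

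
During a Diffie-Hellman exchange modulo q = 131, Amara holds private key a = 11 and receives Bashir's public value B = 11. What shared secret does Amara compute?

7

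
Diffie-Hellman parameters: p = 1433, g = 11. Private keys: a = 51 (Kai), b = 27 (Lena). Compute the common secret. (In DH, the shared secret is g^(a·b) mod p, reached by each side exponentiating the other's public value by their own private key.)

Kai sends A = g^a mod p = 11^51 mod 1433.
11^1 ≡ 11 (mod 1433)
11^2 = (11^1)^2 ≡ 11^2 = 121 ≡ 121 (mod 1433)
11^4 = (11^2)^2 ≡ 121^2 = 14641 ≡ 311 (mod 1433)
11^8 = (11^4)^2 ≡ 311^2 = 96721 ≡ 710 (mod 1433)
11^16 = (11^8)^2 ≡ 710^2 = 504100 ≡ 1117 (mod 1433)
11^32 = (11^16)^2 ≡ 1117^2 = 1247689 ≡ 979 (mod 1433)
11^51 = 11^32 · 11^16 · 11^2 · 11^1 ≡ 979 · 1117 · 121 · 11 ≡ 468 (mod 1433).
So A = 468. Lena then computes K = A^b mod p = 468^27 mod 1433.
468^1 ≡ 468 (mod 1433)
468^2 = (468^1)^2 ≡ 468^2 = 219024 ≡ 1208 (mod 1433)
468^4 = (468^2)^2 ≡ 1208^2 = 1459264 ≡ 470 (mod 1433)
468^8 = (468^4)^2 ≡ 470^2 = 220900 ≡ 218 (mod 1433)
468^16 = (468^8)^2 ≡ 218^2 = 47524 ≡ 235 (mod 1433)
468^27 = 468^16 · 468^8 · 468^2 · 468^1 ≡ 235 · 218 · 1208 · 468 ≡ 902 (mod 1433).

902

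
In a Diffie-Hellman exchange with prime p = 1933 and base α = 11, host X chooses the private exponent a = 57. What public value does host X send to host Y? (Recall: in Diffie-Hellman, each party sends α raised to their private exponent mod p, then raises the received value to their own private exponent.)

11

Public value = 11^57 mod 1933.
11^1 ≡ 11 (mod 1933)
11^2 = (11^1)^2 ≡ 11^2 = 121 ≡ 121 (mod 1933)
11^4 = (11^2)^2 ≡ 121^2 = 14641 ≡ 1110 (mod 1933)
11^8 = (11^4)^2 ≡ 1110^2 = 1232100 ≡ 779 (mod 1933)
11^16 = (11^8)^2 ≡ 779^2 = 606841 ≡ 1812 (mod 1933)
11^32 = (11^16)^2 ≡ 1812^2 = 3283344 ≡ 1110 (mod 1933)
11^57 = 11^32 · 11^16 · 11^8 · 11^1 ≡ 1110 · 1812 · 779 · 11 ≡ 11 (mod 1933).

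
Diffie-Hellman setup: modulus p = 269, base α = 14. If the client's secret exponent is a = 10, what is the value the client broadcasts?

Public value = 14^10 mod 269.
14^1 ≡ 14 (mod 269)
14^2 = (14^1)^2 ≡ 14^2 = 196 ≡ 196 (mod 269)
14^4 = (14^2)^2 ≡ 196^2 = 38416 ≡ 218 (mod 269)
14^8 = (14^4)^2 ≡ 218^2 = 47524 ≡ 180 (mod 269)
14^10 = 14^8 · 14^2 ≡ 180 · 196 ≡ 41 (mod 269).

41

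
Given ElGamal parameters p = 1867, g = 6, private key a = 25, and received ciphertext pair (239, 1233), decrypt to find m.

1586

Shared mask s = c₁^a mod p = 239^25 mod 1867.
239^1 ≡ 239 (mod 1867)
239^2 = (239^1)^2 ≡ 239^2 = 57121 ≡ 1111 (mod 1867)
239^4 = (239^2)^2 ≡ 1111^2 = 1234321 ≡ 234 (mod 1867)
239^8 = (239^4)^2 ≡ 234^2 = 54756 ≡ 613 (mod 1867)
239^16 = (239^8)^2 ≡ 613^2 = 375769 ≡ 502 (mod 1867)
239^25 = 239^16 · 239^8 · 239^1 ≡ 502 · 613 · 239 ≡ 1650 (mod 1867).
So s = 1650; s⁻¹ ≡ 1411 (mod 1867).
m = c₂ · s⁻¹ mod 1867 = 1233 · 1411 mod 1867 = 1586.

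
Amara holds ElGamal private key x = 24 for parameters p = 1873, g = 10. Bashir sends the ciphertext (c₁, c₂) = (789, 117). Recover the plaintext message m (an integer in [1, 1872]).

627

Shared mask s = c₁^x mod p = 789^24 mod 1873.
789^1 ≡ 789 (mod 1873)
789^2 = (789^1)^2 ≡ 789^2 = 622521 ≡ 685 (mod 1873)
789^4 = (789^2)^2 ≡ 685^2 = 469225 ≡ 975 (mod 1873)
789^8 = (789^4)^2 ≡ 975^2 = 950625 ≡ 1014 (mod 1873)
789^16 = (789^8)^2 ≡ 1014^2 = 1028196 ≡ 1792 (mod 1873)
789^24 = 789^16 · 789^8 ≡ 1792 · 1014 ≡ 278 (mod 1873).
So s = 278; s⁻¹ ≡ 1206 (mod 1873).
m = c₂ · s⁻¹ mod 1873 = 117 · 1206 mod 1873 = 627.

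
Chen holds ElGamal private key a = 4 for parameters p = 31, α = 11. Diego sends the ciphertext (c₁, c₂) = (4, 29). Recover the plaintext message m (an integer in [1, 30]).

Shared mask s = c₁^a mod p = 4^4 mod 31.
4^1 ≡ 4 (mod 31)
4^2 = (4^1)^2 ≡ 4^2 = 16 ≡ 16 (mod 31)
4^4 = (4^2)^2 ≡ 16^2 = 256 ≡ 8 (mod 31)
So s = 8; s⁻¹ ≡ 4 (mod 31).
m = c₂ · s⁻¹ mod 31 = 29 · 4 mod 31 = 23.

23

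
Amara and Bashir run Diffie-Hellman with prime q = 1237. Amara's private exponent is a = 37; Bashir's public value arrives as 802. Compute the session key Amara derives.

Shared key K = 802^37 mod 1237.
802^1 ≡ 802 (mod 1237)
802^2 = (802^1)^2 ≡ 802^2 = 643204 ≡ 1201 (mod 1237)
802^4 = (802^2)^2 ≡ 1201^2 = 1442401 ≡ 59 (mod 1237)
802^8 = (802^4)^2 ≡ 59^2 = 3481 ≡ 1007 (mod 1237)
802^16 = (802^8)^2 ≡ 1007^2 = 1014049 ≡ 946 (mod 1237)
802^32 = (802^16)^2 ≡ 946^2 = 894916 ≡ 565 (mod 1237)
802^37 = 802^32 · 802^4 · 802^1 ≡ 565 · 59 · 802 ≡ 626 (mod 1237).

626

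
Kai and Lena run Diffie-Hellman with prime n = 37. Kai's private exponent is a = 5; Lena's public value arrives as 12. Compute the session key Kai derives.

7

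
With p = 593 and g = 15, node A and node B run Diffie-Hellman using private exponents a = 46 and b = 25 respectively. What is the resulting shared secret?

Node B sends B = g^b mod p = 15^25 mod 593.
15^1 ≡ 15 (mod 593)
15^2 = (15^1)^2 ≡ 15^2 = 225 ≡ 225 (mod 593)
15^4 = (15^2)^2 ≡ 225^2 = 50625 ≡ 220 (mod 593)
15^8 = (15^4)^2 ≡ 220^2 = 48400 ≡ 367 (mod 593)
15^16 = (15^8)^2 ≡ 367^2 = 134689 ≡ 78 (mod 593)
15^25 = 15^16 · 15^8 · 15^1 ≡ 78 · 367 · 15 ≡ 58 (mod 593).
So B = 58. Node A then computes K = B^a mod p = 58^46 mod 593.
58^1 ≡ 58 (mod 593)
58^2 = (58^1)^2 ≡ 58^2 = 3364 ≡ 399 (mod 593)
58^4 = (58^2)^2 ≡ 399^2 = 159201 ≡ 277 (mod 593)
58^8 = (58^4)^2 ≡ 277^2 = 76729 ≡ 232 (mod 593)
58^16 = (58^8)^2 ≡ 232^2 = 53824 ≡ 454 (mod 593)
58^32 = (58^16)^2 ≡ 454^2 = 206116 ≡ 345 (mod 593)
58^46 = 58^32 · 58^8 · 58^4 · 58^2 ≡ 345 · 232 · 277 · 399 ≡ 183 (mod 593).

183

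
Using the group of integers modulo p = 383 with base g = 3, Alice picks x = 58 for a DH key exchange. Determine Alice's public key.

Public value = 3^58 (mod 383).
3^1 ≡ 3 (mod 383)
3^2 = (3^1)^2 ≡ 3^2 = 9 ≡ 9 (mod 383)
3^4 = (3^2)^2 ≡ 9^2 = 81 ≡ 81 (mod 383)
3^8 = (3^4)^2 ≡ 81^2 = 6561 ≡ 50 (mod 383)
3^16 = (3^8)^2 ≡ 50^2 = 2500 ≡ 202 (mod 383)
3^32 = (3^16)^2 ≡ 202^2 = 40804 ≡ 206 (mod 383)
3^58 = 3^32 · 3^16 · 3^8 · 3^2 ≡ 206 · 202 · 50 · 9 ≡ 147 (mod 383).

147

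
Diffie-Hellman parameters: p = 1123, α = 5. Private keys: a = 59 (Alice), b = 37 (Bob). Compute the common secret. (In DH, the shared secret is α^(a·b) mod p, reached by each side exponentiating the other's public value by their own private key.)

462

Alice sends A = α^a mod p = 5^59 mod 1123.
5^1 ≡ 5 (mod 1123)
5^2 = (5^1)^2 ≡ 5^2 = 25 ≡ 25 (mod 1123)
5^4 = (5^2)^2 ≡ 25^2 = 625 ≡ 625 (mod 1123)
5^8 = (5^4)^2 ≡ 625^2 = 390625 ≡ 944 (mod 1123)
5^16 = (5^8)^2 ≡ 944^2 = 891136 ≡ 597 (mod 1123)
5^32 = (5^16)^2 ≡ 597^2 = 356409 ≡ 418 (mod 1123)
5^59 = 5^32 · 5^16 · 5^8 · 5^2 · 5^1 ≡ 418 · 597 · 944 · 25 · 5 ≡ 186 (mod 1123).
So A = 186. Bob then computes K = A^b mod p = 186^37 mod 1123.
186^1 ≡ 186 (mod 1123)
186^2 = (186^1)^2 ≡ 186^2 = 34596 ≡ 906 (mod 1123)
186^4 = (186^2)^2 ≡ 906^2 = 820836 ≡ 1046 (mod 1123)
186^8 = (186^4)^2 ≡ 1046^2 = 1094116 ≡ 314 (mod 1123)
186^16 = (186^8)^2 ≡ 314^2 = 98596 ≡ 895 (mod 1123)
186^32 = (186^16)^2 ≡ 895^2 = 801025 ≡ 326 (mod 1123)
186^37 = 186^32 · 186^4 · 186^1 ≡ 326 · 1046 · 186 ≡ 462 (mod 1123).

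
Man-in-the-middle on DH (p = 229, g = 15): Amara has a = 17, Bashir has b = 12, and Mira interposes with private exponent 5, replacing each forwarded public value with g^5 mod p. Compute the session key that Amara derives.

176

Amara receives Mira's public value M = 15^5 mod 229 instead of the honest one.
15^1 ≡ 15 (mod 229)
15^2 = (15^1)^2 ≡ 15^2 = 225 ≡ 225 (mod 229)
15^4 = (15^2)^2 ≡ 225^2 = 50625 ≡ 16 (mod 229)
15^5 = 15^4 · 15^1 ≡ 16 · 15 ≡ 11 (mod 229).
So M = 11. Amara computes K = M^17 mod 229.
11^1 ≡ 11 (mod 229)
11^2 = (11^1)^2 ≡ 11^2 = 121 ≡ 121 (mod 229)
11^4 = (11^2)^2 ≡ 121^2 = 14641 ≡ 214 (mod 229)
11^8 = (11^4)^2 ≡ 214^2 = 45796 ≡ 225 (mod 229)
11^16 = (11^8)^2 ≡ 225^2 = 50625 ≡ 16 (mod 229)
11^17 = 11^16 · 11^1 ≡ 16 · 11 ≡ 176 (mod 229).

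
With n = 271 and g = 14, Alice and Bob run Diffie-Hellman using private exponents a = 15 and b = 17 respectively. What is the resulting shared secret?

248

Alice sends A = g^a mod n = 14^15 mod 271.
14^1 ≡ 14 (mod 271)
14^2 = (14^1)^2 ≡ 14^2 = 196 ≡ 196 (mod 271)
14^4 = (14^2)^2 ≡ 196^2 = 38416 ≡ 205 (mod 271)
14^8 = (14^4)^2 ≡ 205^2 = 42025 ≡ 20 (mod 271)
14^15 = 14^8 · 14^4 · 14^2 · 14^1 ≡ 20 · 205 · 196 · 14 ≡ 106 (mod 271).
So A = 106. Bob then computes K = A^b mod n = 106^17 mod 271.
106^1 ≡ 106 (mod 271)
106^2 = (106^1)^2 ≡ 106^2 = 11236 ≡ 125 (mod 271)
106^4 = (106^2)^2 ≡ 125^2 = 15625 ≡ 178 (mod 271)
106^8 = (106^4)^2 ≡ 178^2 = 31684 ≡ 248 (mod 271)
106^16 = (106^8)^2 ≡ 248^2 = 61504 ≡ 258 (mod 271)
106^17 = 106^16 · 106^1 ≡ 258 · 106 ≡ 248 (mod 271).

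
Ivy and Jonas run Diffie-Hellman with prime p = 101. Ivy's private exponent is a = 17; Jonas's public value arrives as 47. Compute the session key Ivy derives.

23

Shared key K = 47^17 mod 101.
47^1 ≡ 47 (mod 101)
47^2 = (47^1)^2 ≡ 47^2 = 2209 ≡ 88 (mod 101)
47^4 = (47^2)^2 ≡ 88^2 = 7744 ≡ 68 (mod 101)
47^8 = (47^4)^2 ≡ 68^2 = 4624 ≡ 79 (mod 101)
47^16 = (47^8)^2 ≡ 79^2 = 6241 ≡ 80 (mod 101)
47^17 = 47^16 · 47^1 ≡ 80 · 47 ≡ 23 (mod 101).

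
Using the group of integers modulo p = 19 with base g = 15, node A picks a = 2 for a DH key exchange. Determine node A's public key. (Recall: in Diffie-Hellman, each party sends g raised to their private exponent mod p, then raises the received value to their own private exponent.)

16

Public value = 15^2 (mod 19).
15^1 ≡ 15 (mod 19)
15^2 = (15^1)^2 ≡ 15^2 = 225 ≡ 16 (mod 19)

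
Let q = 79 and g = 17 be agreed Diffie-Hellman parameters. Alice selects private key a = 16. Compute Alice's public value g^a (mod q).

64

Public value = 17^16 (mod 79).
17^1 ≡ 17 (mod 79)
17^2 = (17^1)^2 ≡ 17^2 = 289 ≡ 52 (mod 79)
17^4 = (17^2)^2 ≡ 52^2 = 2704 ≡ 18 (mod 79)
17^8 = (17^4)^2 ≡ 18^2 = 324 ≡ 8 (mod 79)
17^16 = (17^8)^2 ≡ 8^2 = 64 ≡ 64 (mod 79)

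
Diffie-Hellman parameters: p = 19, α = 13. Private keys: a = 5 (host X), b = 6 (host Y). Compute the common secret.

7

Host X sends A = α^a mod p = 13^5 mod 19.
13^1 ≡ 13 (mod 19)
13^2 = (13^1)^2 ≡ 13^2 = 169 ≡ 17 (mod 19)
13^4 = (13^2)^2 ≡ 17^2 = 289 ≡ 4 (mod 19)
13^5 = 13^4 · 13^1 ≡ 4 · 13 ≡ 14 (mod 19).
So A = 14. Host Y then computes K = A^b mod p = 14^6 mod 19.
14^1 ≡ 14 (mod 19)
14^2 = (14^1)^2 ≡ 14^2 = 196 ≡ 6 (mod 19)
14^4 = (14^2)^2 ≡ 6^2 = 36 ≡ 17 (mod 19)
14^6 = 14^4 · 14^2 ≡ 17 · 6 ≡ 7 (mod 19).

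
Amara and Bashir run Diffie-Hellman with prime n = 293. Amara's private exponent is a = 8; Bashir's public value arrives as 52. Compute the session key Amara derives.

46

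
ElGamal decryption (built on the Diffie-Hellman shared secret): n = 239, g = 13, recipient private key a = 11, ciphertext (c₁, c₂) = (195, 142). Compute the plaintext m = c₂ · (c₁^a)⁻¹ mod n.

Shared mask s = c₁^a mod n = 195^11 mod 239.
195^1 ≡ 195 (mod 239)
195^2 = (195^1)^2 ≡ 195^2 = 38025 ≡ 24 (mod 239)
195^4 = (195^2)^2 ≡ 24^2 = 576 ≡ 98 (mod 239)
195^8 = (195^4)^2 ≡ 98^2 = 9604 ≡ 44 (mod 239)
195^11 = 195^8 · 195^2 · 195^1 ≡ 44 · 24 · 195 ≡ 141 (mod 239).
So s = 141; s⁻¹ ≡ 139 (mod 239).
m = c₂ · s⁻¹ mod 239 = 142 · 139 mod 239 = 140.

140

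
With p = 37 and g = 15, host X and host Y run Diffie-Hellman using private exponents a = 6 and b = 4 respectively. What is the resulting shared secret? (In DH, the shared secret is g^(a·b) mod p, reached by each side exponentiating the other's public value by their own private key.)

Host Y sends B = g^b mod p = 15^4 mod 37.
15^1 ≡ 15 (mod 37)
15^2 = (15^1)^2 ≡ 15^2 = 225 ≡ 3 (mod 37)
15^4 = (15^2)^2 ≡ 3^2 = 9 ≡ 9 (mod 37)
So B = 9. Host X then computes K = B^a mod p = 9^6 mod 37.
9^1 ≡ 9 (mod 37)
9^2 = (9^1)^2 ≡ 9^2 = 81 ≡ 7 (mod 37)
9^4 = (9^2)^2 ≡ 7^2 = 49 ≡ 12 (mod 37)
9^6 = 9^4 · 9^2 ≡ 12 · 7 ≡ 10 (mod 37).

10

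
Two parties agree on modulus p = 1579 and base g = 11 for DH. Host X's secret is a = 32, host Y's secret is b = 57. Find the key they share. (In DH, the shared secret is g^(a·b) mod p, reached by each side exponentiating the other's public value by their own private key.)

211

Host Y sends B = g^b mod p = 11^57 mod 1579.
11^1 ≡ 11 (mod 1579)
11^2 = (11^1)^2 ≡ 11^2 = 121 ≡ 121 (mod 1579)
11^4 = (11^2)^2 ≡ 121^2 = 14641 ≡ 430 (mod 1579)
11^8 = (11^4)^2 ≡ 430^2 = 184900 ≡ 157 (mod 1579)
11^16 = (11^8)^2 ≡ 157^2 = 24649 ≡ 964 (mod 1579)
11^32 = (11^16)^2 ≡ 964^2 = 929296 ≡ 844 (mod 1579)
11^57 = 11^32 · 11^16 · 11^8 · 11^1 ≡ 844 · 964 · 157 · 11 ≡ 628 (mod 1579).
So B = 628. Host X then computes K = B^a mod p = 628^32 mod 1579.
628^1 ≡ 628 (mod 1579)
628^2 = (628^1)^2 ≡ 628^2 = 394384 ≡ 1213 (mod 1579)
628^4 = (628^2)^2 ≡ 1213^2 = 1471369 ≡ 1320 (mod 1579)
628^8 = (628^4)^2 ≡ 1320^2 = 1742400 ≡ 763 (mod 1579)
628^16 = (628^8)^2 ≡ 763^2 = 582169 ≡ 1097 (mod 1579)
628^32 = (628^16)^2 ≡ 1097^2 = 1203409 ≡ 211 (mod 1579)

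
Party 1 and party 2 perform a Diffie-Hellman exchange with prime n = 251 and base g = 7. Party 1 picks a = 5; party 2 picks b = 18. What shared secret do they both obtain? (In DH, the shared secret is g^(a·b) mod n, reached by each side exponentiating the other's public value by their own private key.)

80

Party 2 sends B = g^b mod n = 7^18 mod 251.
7^1 ≡ 7 (mod 251)
7^2 = (7^1)^2 ≡ 7^2 = 49 ≡ 49 (mod 251)
7^4 = (7^2)^2 ≡ 49^2 = 2401 ≡ 142 (mod 251)
7^8 = (7^4)^2 ≡ 142^2 = 20164 ≡ 84 (mod 251)
7^16 = (7^8)^2 ≡ 84^2 = 7056 ≡ 28 (mod 251)
7^18 = 7^16 · 7^2 ≡ 28 · 49 ≡ 117 (mod 251).
So B = 117. Party 1 then computes K = B^a mod n = 117^5 mod 251.
117^1 ≡ 117 (mod 251)
117^2 = (117^1)^2 ≡ 117^2 = 13689 ≡ 135 (mod 251)
117^4 = (117^2)^2 ≡ 135^2 = 18225 ≡ 153 (mod 251)
117^5 = 117^4 · 117^1 ≡ 153 · 117 ≡ 80 (mod 251).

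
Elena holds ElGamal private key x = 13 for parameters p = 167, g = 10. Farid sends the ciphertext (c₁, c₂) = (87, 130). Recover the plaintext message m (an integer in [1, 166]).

84

Shared mask s = c₁^x mod p = 87^13 mod 167.
87^1 ≡ 87 (mod 167)
87^2 = (87^1)^2 ≡ 87^2 = 7569 ≡ 54 (mod 167)
87^4 = (87^2)^2 ≡ 54^2 = 2916 ≡ 77 (mod 167)
87^8 = (87^4)^2 ≡ 77^2 = 5929 ≡ 84 (mod 167)
87^13 = 87^8 · 87^4 · 87^1 ≡ 84 · 77 · 87 ≡ 93 (mod 167).
So s = 93; s⁻¹ ≡ 88 (mod 167).
m = c₂ · s⁻¹ mod 167 = 130 · 88 mod 167 = 84.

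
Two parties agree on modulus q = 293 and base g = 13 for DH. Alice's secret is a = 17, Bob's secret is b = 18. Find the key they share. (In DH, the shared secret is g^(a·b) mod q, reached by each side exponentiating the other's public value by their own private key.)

Alice sends A = g^a mod q = 13^17 mod 293.
13^1 ≡ 13 (mod 293)
13^2 = (13^1)^2 ≡ 13^2 = 169 ≡ 169 (mod 293)
13^4 = (13^2)^2 ≡ 169^2 = 28561 ≡ 140 (mod 293)
13^8 = (13^4)^2 ≡ 140^2 = 19600 ≡ 262 (mod 293)
13^16 = (13^8)^2 ≡ 262^2 = 68644 ≡ 82 (mod 293)
13^17 = 13^16 · 13^1 ≡ 82 · 13 ≡ 187 (mod 293).
So A = 187. Bob then computes K = A^b mod q = 187^18 mod 293.
187^1 ≡ 187 (mod 293)
187^2 = (187^1)^2 ≡ 187^2 = 34969 ≡ 102 (mod 293)
187^4 = (187^2)^2 ≡ 102^2 = 10404 ≡ 149 (mod 293)
187^8 = (187^4)^2 ≡ 149^2 = 22201 ≡ 226 (mod 293)
187^16 = (187^8)^2 ≡ 226^2 = 51076 ≡ 94 (mod 293)
187^18 = 187^16 · 187^2 ≡ 94 · 102 ≡ 212 (mod 293).

212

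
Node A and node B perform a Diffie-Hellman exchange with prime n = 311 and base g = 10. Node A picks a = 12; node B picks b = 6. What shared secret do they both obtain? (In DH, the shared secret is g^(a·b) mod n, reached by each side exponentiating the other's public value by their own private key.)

5

Node A sends A = g^a mod n = 10^12 mod 311.
10^1 ≡ 10 (mod 311)
10^2 = (10^1)^2 ≡ 10^2 = 100 ≡ 100 (mod 311)
10^4 = (10^2)^2 ≡ 100^2 = 10000 ≡ 48 (mod 311)
10^8 = (10^4)^2 ≡ 48^2 = 2304 ≡ 127 (mod 311)
10^12 = 10^8 · 10^4 ≡ 127 · 48 ≡ 187 (mod 311).
So A = 187. Node B then computes K = A^b mod n = 187^6 mod 311.
187^1 ≡ 187 (mod 311)
187^2 = (187^1)^2 ≡ 187^2 = 34969 ≡ 137 (mod 311)
187^4 = (187^2)^2 ≡ 137^2 = 18769 ≡ 109 (mod 311)
187^6 = 187^4 · 187^2 ≡ 109 · 137 ≡ 5 (mod 311).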